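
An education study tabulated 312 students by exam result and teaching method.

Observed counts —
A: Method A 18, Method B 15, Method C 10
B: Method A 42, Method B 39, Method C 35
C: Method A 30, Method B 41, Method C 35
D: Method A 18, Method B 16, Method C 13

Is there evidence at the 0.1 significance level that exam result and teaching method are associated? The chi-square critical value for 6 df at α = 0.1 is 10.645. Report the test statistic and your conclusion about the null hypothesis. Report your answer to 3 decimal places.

3.654; fail to reject H₀

Row totals: 43, 116, 106, 47. Column totals: 108, 111, 93. Grand total N = 312.
Expected counts (row total × column total / N):
  A, Method A: 43×108/312 = 14.8846
  A, Method B: 43×111/312 = 15.2981
  A, Method C: 43×93/312 = 12.8173
  B, Method A: 116×108/312 = 40.1538
  B, Method B: 116×111/312 = 41.2692
  B, Method C: 116×93/312 = 34.5769
  C, Method A: 106×108/312 = 36.6923
  C, Method B: 106×111/312 = 37.7115
  C, Method C: 106×93/312 = 31.5962
  D, Method A: 47×108/312 = 16.2692
  D, Method B: 47×111/312 = 16.7212
  D, Method C: 47×93/312 = 14.0096
Contributions (O − E)²/E:
  (18 − 14.8846)²/14.8846 = 0.6521
  (15 − 15.2981)²/15.2981 = 0.0058
  (10 − 12.8173)²/12.8173 = 0.6193
  (42 − 40.1538)²/40.1538 = 0.0849
  (39 − 41.2692)²/41.2692 = 0.1248
  (35 − 34.5769)²/34.5769 = 0.0052
  (30 − 36.6923)²/36.6923 = 1.2206
  (41 − 37.7115)²/37.7115 = 0.2868
  (35 − 31.5962)²/31.5962 = 0.3667
  (18 − 16.2692)²/16.2692 = 0.1841
  (16 − 16.7212)²/16.7212 = 0.0311
  (13 − 14.0096)²/14.0096 = 0.0728
χ² = 0.6521 + 0.0058 + 0.6193 + 0.0849 + 0.1248 + 0.0052 + 1.2206 + 0.2868 + 0.3667 + 0.1841 + 0.0311 + 0.0728 = 3.654
df = (4−1)(3−1) = 6. Since 3.654 < 10.645, fail to reject the null hypothesis of independence at α = 0.1.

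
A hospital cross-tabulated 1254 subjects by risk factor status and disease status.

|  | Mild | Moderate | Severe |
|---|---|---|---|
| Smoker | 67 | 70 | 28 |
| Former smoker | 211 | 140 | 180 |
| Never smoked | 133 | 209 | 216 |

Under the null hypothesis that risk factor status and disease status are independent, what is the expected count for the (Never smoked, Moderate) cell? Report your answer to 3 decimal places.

186.445

Row total (Never smoked) = 558; column total (Moderate) = 419; grand total N = 1254.
Expected count = (row total × column total) / N = 558 × 419 / 1254 = 186.445.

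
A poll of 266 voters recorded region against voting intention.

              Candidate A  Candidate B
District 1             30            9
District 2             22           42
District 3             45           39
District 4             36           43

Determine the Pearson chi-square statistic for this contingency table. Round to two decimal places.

Row totals: 39, 64, 84, 79. Column totals: 133, 133. Grand total N = 266.
Expected counts (row total × column total / N):
  District 1, Candidate A: 39×133/266 = 19.500
  District 1, Candidate B: 39×133/266 = 19.500
  District 2, Candidate A: 64×133/266 = 32.000
  District 2, Candidate B: 64×133/266 = 32.000
  District 3, Candidate A: 84×133/266 = 42.000
  District 3, Candidate B: 84×133/266 = 42.000
  District 4, Candidate A: 79×133/266 = 39.500
  District 4, Candidate B: 79×133/266 = 39.500
Contributions (O − E)²/E:
  (30 − 19.500)²/19.500 = 5.6538
  (9 − 19.500)²/19.500 = 5.6538
  (22 − 32.000)²/32.000 = 3.1250
  (42 − 32.000)²/32.000 = 3.1250
  (45 − 42.000)²/42.000 = 0.2143
  (39 − 42.000)²/42.000 = 0.2143
  (36 − 39.500)²/39.500 = 0.3101
  (43 − 39.500)²/39.500 = 0.3101
χ² = 5.6538 + 5.6538 + 3.1250 + 3.1250 + 0.2143 + 0.2143 + 0.3101 + 0.3101 = 18.61

18.61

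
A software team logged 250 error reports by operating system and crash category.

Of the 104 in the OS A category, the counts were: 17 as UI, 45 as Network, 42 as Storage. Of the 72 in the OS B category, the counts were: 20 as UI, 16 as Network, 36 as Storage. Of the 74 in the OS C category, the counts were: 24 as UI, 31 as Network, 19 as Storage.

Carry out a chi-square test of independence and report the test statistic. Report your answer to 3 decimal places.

16.600

Row totals: 104, 72, 74. Column totals: 61, 92, 97. Grand total N = 250.
Expected counts (row total × column total / N):
  OS A, UI: 104×61/250 = 25.3760
  OS A, Network: 104×92/250 = 38.2720
  OS A, Storage: 104×97/250 = 40.3520
  OS B, UI: 72×61/250 = 17.5680
  OS B, Network: 72×92/250 = 26.4960
  OS B, Storage: 72×97/250 = 27.9360
  OS C, UI: 74×61/250 = 18.0560
  OS C, Network: 74×92/250 = 27.2320
  OS C, Storage: 74×97/250 = 28.7120
Contributions (O − E)²/E:
  (17 − 25.3760)²/25.3760 = 2.7647
  (45 − 38.2720)²/38.2720 = 1.1827
  (42 − 40.3520)²/40.3520 = 0.0673
  (20 − 17.5680)²/17.5680 = 0.3367
  (16 − 26.4960)²/26.4960 = 4.1578
  (36 − 27.9360)²/27.9360 = 2.3278
  (24 − 18.0560)²/18.0560 = 1.9568
  (31 − 27.2320)²/27.2320 = 0.5214
  (19 − 28.7120)²/28.7120 = 3.2851
χ² = 2.7647 + 1.1827 + 0.0673 + 0.3367 + 4.1578 + 2.3278 + 1.9568 + 0.5214 + 3.2851 = 16.600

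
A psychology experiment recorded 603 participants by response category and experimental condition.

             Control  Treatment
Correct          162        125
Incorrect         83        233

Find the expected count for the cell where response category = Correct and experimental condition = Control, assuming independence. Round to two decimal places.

116.61

Row total (Correct) = 287; column total (Control) = 245; grand total N = 603.
Expected count = (row total × column total) / N = 287 × 245 / 603 = 116.61.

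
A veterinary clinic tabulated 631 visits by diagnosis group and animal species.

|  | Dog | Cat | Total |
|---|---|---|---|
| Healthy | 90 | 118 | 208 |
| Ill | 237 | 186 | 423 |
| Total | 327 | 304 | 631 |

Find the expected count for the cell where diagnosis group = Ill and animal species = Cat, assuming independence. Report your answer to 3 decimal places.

Row total (Ill) = 423; column total (Cat) = 304; grand total N = 631.
Expected count = (row total × column total) / N = 423 × 304 / 631 = 203.791.

203.791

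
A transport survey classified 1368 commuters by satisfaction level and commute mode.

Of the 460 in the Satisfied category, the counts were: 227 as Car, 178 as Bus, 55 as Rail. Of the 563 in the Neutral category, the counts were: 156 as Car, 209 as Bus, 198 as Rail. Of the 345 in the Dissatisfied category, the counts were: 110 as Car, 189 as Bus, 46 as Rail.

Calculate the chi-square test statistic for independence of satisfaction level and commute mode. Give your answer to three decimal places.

Row totals: 460, 563, 345. Column totals: 493, 576, 299. Grand total N = 1368.
Expected counts (row total × column total / N):
  Satisfied, Car: 460×493/1368 = 165.7749
  Satisfied, Bus: 460×576/1368 = 193.6842
  Satisfied, Rail: 460×299/1368 = 100.5409
  Neutral, Car: 563×493/1368 = 202.8940
  Neutral, Bus: 563×576/1368 = 237.0526
  Neutral, Rail: 563×299/1368 = 123.0534
  Dissatisfied, Car: 345×493/1368 = 124.3311
  Dissatisfied, Bus: 345×576/1368 = 145.2632
  Dissatisfied, Rail: 345×299/1368 = 75.4057
Contributions (O − E)²/E:
  (227 − 165.7749)²/165.7749 = 22.6121
  (178 − 193.6842)²/193.6842 = 1.2701
  (55 − 100.5409)²/100.5409 = 20.6282
  (156 − 202.8940)²/202.8940 = 10.8384
  (209 − 237.0526)²/237.0526 = 3.3197
  (198 − 123.0534)²/123.0534 = 45.6468
  (110 − 124.3311)²/124.3311 = 1.6519
  (189 − 145.2632)²/145.2632 = 13.1686
  (46 − 75.4057)²/75.4057 = 11.4672
χ² = 22.6121 + 1.2701 + 20.6282 + 10.8384 + 3.3197 + 45.6468 + 1.6519 + 13.1686 + 11.4672 = 130.603

130.603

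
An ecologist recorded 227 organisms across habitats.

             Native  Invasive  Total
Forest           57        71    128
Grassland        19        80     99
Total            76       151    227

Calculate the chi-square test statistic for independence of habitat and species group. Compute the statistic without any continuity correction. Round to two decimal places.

Grand total N = 227.
Expected counts (row total × column total / N):
  Forest, Native: 128×76/227 = 42.855
  Forest, Invasive: 128×151/227 = 85.145
  Grassland, Native: 99×76/227 = 33.145
  Grassland, Invasive: 99×151/227 = 65.855
Contributions (O − E)²/E:
  (57 − 42.855)²/42.855 = 4.6688
  (71 − 85.145)²/85.145 = 2.3499
  (19 − 33.145)²/33.145 = 6.0365
  (80 − 65.855)²/65.855 = 3.0382
χ² = 4.6688 + 2.3499 + 6.0365 + 3.0382 = 16.09

16.09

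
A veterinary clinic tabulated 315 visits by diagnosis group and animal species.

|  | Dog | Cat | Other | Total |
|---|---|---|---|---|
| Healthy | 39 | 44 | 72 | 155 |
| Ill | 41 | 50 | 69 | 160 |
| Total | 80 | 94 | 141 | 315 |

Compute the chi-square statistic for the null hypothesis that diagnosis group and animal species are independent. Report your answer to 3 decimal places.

Grand total N = 315.
Expected counts (row total × column total / N):
  Healthy, Dog: 155×80/315 = 39.3651
  Healthy, Cat: 155×94/315 = 46.2540
  Healthy, Other: 155×141/315 = 69.3810
  Ill, Dog: 160×80/315 = 40.6349
  Ill, Cat: 160×94/315 = 47.7460
  Ill, Other: 160×141/315 = 71.6190
Contributions (O − E)²/E:
  (39 − 39.3651)²/39.3651 = 0.0034
  (44 − 46.2540)²/46.2540 = 0.1098
  (72 − 69.3810)²/69.3810 = 0.0989
  (41 − 40.6349)²/40.6349 = 0.0033
  (50 − 47.7460)²/47.7460 = 0.1064
  (69 − 71.6190)²/71.6190 = 0.0958
χ² = 0.0034 + 0.1098 + 0.0989 + 0.0033 + 0.1064 + 0.0958 = 0.418

0.418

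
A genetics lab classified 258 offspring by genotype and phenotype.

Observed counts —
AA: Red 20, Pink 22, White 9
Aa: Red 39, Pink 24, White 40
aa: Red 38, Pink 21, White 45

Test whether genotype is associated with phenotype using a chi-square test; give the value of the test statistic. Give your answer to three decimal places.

13.913

Row totals: 51, 103, 104. Column totals: 97, 67, 94. Grand total N = 258.
Expected counts (row total × column total / N):
  AA, Red: 51×97/258 = 19.17442
  AA, Pink: 51×67/258 = 13.24419
  AA, White: 51×94/258 = 18.58140
  Aa, Red: 103×97/258 = 38.72481
  Aa, Pink: 103×67/258 = 26.74806
  Aa, White: 103×94/258 = 37.52713
  aa, Red: 104×97/258 = 39.10078
  aa, Pink: 104×67/258 = 27.00775
  aa, White: 104×94/258 = 37.89147
Contributions (O − E)²/E:
  (20 − 19.17442)²/19.17442 = 0.0355
  (22 − 13.24419)²/13.24419 = 5.7885
  (9 − 18.58140)²/18.58140 = 4.9406
  (39 − 38.72481)²/38.72481 = 0.0020
  (24 − 26.74806)²/26.74806 = 0.2823
  (40 − 37.52713)²/37.52713 = 0.1630
  (38 − 39.10078)²/39.10078 = 0.0310
  (21 − 27.00775)²/27.00775 = 1.3364
  (45 − 37.89147)²/37.89147 = 1.3336
χ² = 0.0355 + 5.7885 + 4.9406 + 0.0020 + 0.2823 + 0.1630 + 0.0310 + 1.3364 + 1.3336 = 13.913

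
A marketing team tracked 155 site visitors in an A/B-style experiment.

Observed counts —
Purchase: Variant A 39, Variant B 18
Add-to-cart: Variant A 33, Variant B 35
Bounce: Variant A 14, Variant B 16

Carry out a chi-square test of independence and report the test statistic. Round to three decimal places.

6.138

Row totals: 57, 68, 30. Column totals: 86, 69. Grand total N = 155.
Expected counts (row total × column total / N):
  Purchase, Variant A: 57×86/155 = 31.6258
  Purchase, Variant B: 57×69/155 = 25.3742
  Add-to-cart, Variant A: 68×86/155 = 37.7290
  Add-to-cart, Variant B: 68×69/155 = 30.2710
  Bounce, Variant A: 30×86/155 = 16.6452
  Bounce, Variant B: 30×69/155 = 13.3548
Contributions (O − E)²/E:
  (39 − 31.6258)²/31.6258 = 1.7194
  (18 − 25.3742)²/25.3742 = 2.1431
  (33 − 37.7290)²/37.7290 = 0.5927
  (35 − 30.2710)²/30.2710 = 0.7388
  (14 − 16.6452)²/16.6452 = 0.4204
  (16 − 13.3548)²/13.3548 = 0.5239
χ² = 1.7194 + 2.1431 + 0.5927 + 0.7388 + 0.4204 + 0.5239 = 6.138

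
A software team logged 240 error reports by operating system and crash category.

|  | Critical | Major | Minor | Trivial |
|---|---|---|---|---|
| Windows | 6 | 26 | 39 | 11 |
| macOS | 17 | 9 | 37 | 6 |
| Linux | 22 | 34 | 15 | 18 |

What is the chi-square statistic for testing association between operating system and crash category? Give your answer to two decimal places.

38.19

Row totals: 82, 69, 89. Column totals: 45, 69, 91, 35. Grand total N = 240.
Expected counts (row total × column total / N):
  Windows, Critical: 82×45/240 = 15.375
  Windows, Major: 82×69/240 = 23.575
  Windows, Minor: 82×91/240 = 31.092
  Windows, Trivial: 82×35/240 = 11.958
  macOS, Critical: 69×45/240 = 12.938
  macOS, Major: 69×69/240 = 19.837
  macOS, Minor: 69×91/240 = 26.163
  macOS, Trivial: 69×35/240 = 10.062
  Linux, Critical: 89×45/240 = 16.688
  Linux, Major: 89×69/240 = 25.587
  Linux, Minor: 89×91/240 = 33.746
  Linux, Trivial: 89×35/240 = 12.979
Contributions (O − E)²/E:
  (6 − 15.375)²/15.375 = 5.7165
  (26 − 23.575)²/23.575 = 0.2494
  (39 − 31.092)²/31.092 = 2.0113
  (11 − 11.958)²/11.958 = 0.0767
  (17 − 12.938)²/12.938 = 1.2753
  (9 − 19.837)²/19.837 = 5.9203
  (37 − 26.163)²/26.163 = 4.4888
  (6 − 10.062)²/10.062 = 1.6398
  (22 − 16.688)²/16.688 = 1.6909
  (34 − 25.587)²/25.587 = 2.7662
  (15 − 33.746)²/33.746 = 10.4135
  (18 − 12.979)²/12.979 = 1.9424
χ² = 5.7165 + 0.2494 + 2.0113 + 0.0767 + 1.2753 + 5.9203 + 4.4888 + 1.6398 + 1.6909 + 2.7662 + 10.4135 + 1.9424 = 38.19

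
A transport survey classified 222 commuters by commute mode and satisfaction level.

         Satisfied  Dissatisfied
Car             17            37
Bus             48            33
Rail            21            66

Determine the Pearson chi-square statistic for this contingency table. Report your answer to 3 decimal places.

Row totals: 54, 81, 87. Column totals: 86, 136. Grand total N = 222.
Expected counts (row total × column total / N):
  Car, Satisfied: 54×86/222 = 20.9189
  Car, Dissatisfied: 54×136/222 = 33.0811
  Bus, Satisfied: 81×86/222 = 31.3784
  Bus, Dissatisfied: 81×136/222 = 49.6216
  Rail, Satisfied: 87×86/222 = 33.7027
  Rail, Dissatisfied: 87×136/222 = 53.2973
Contributions (O − E)²/E:
  (17 − 20.9189)²/20.9189 = 0.7342
  (37 − 33.0811)²/33.0811 = 0.4642
  (48 − 31.3784)²/31.3784 = 8.8047
  (33 − 49.6216)²/49.6216 = 5.5677
  (21 − 33.7027)²/33.7027 = 4.7877
  (66 − 53.2973)²/53.2973 = 3.0275
χ² = 0.7342 + 0.4642 + 8.8047 + 5.5677 + 4.7877 + 3.0275 = 23.386

23.386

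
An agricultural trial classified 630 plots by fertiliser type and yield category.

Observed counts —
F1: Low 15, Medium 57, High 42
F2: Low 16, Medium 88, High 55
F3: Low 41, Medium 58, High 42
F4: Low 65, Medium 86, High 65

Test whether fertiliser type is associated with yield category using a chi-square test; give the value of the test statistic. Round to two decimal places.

31.79

Row totals: 114, 159, 141, 216. Column totals: 137, 289, 204. Grand total N = 630.
Expected counts (row total × column total / N):
  F1, Low: 114×137/630 = 24.790
  F1, Medium: 114×289/630 = 52.295
  F1, High: 114×204/630 = 36.914
  F2, Low: 159×137/630 = 34.576
  F2, Medium: 159×289/630 = 72.938
  F2, High: 159×204/630 = 51.486
  F3, Low: 141×137/630 = 30.662
  F3, Medium: 141×289/630 = 64.681
  F3, High: 141×204/630 = 45.657
  F4, Low: 216×137/630 = 46.971
  F4, Medium: 216×289/630 = 99.086
  F4, High: 216×204/630 = 69.943
Contributions (O − E)²/E:
  (15 − 24.790)²/24.790 = 3.8662
  (57 − 52.295)²/52.295 = 0.4233
  (42 − 36.914)²/36.914 = 0.7007
  (16 − 34.576)²/34.576 = 9.9800
  (88 − 72.938)²/72.938 = 3.1104
  (55 − 51.486)²/51.486 = 0.2398
  (41 − 30.662)²/30.662 = 3.4856
  (58 − 64.681)²/64.681 = 0.6901
  (42 − 45.657)²/45.657 = 0.2929
  (65 − 46.971)²/46.971 = 6.9201
  (86 − 99.086)²/99.086 = 1.7282
  (65 − 69.943)²/69.943 = 0.3493
χ² = 3.8662 + 0.4233 + 0.7007 + 9.9800 + 3.1104 + 0.2398 + 3.4856 + 0.6901 + 0.2929 + 6.9201 + 1.7282 + 0.3493 = 31.79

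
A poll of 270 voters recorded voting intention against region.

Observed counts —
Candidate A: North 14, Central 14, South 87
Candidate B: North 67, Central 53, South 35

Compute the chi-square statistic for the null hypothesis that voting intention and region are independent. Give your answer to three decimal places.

Row totals: 115, 155. Column totals: 81, 67, 122. Grand total N = 270.
Expected counts (row total × column total / N):
  Candidate A, North: 115×81/270 = 34.50000
  Candidate A, Central: 115×67/270 = 28.53704
  Candidate A, South: 115×122/270 = 51.96296
  Candidate B, North: 155×81/270 = 46.50000
  Candidate B, Central: 155×67/270 = 38.46296
  Candidate B, South: 155×122/270 = 70.03704
Contributions (O − E)²/E:
  (14 − 34.50000)²/34.50000 = 12.1812
  (14 − 28.53704)²/28.53704 = 7.4053
  (87 − 51.96296)²/51.96296 = 23.6244
  (67 − 46.50000)²/46.50000 = 9.0376
  (53 − 38.46296)²/38.46296 = 5.4943
  (35 − 70.03704)²/70.03704 = 17.5278
χ² = 12.1812 + 7.4053 + 23.6244 + 9.0376 + 5.4943 + 17.5278 = 75.271

75.271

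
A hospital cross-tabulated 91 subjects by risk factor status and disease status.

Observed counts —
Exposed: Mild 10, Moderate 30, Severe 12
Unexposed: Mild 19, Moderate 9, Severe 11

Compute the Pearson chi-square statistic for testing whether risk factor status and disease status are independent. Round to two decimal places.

Row totals: 52, 39. Column totals: 29, 39, 23. Grand total N = 91.
Expected counts (row total × column total / N):
  Exposed, Mild: 52×29/91 = 16.571
  Exposed, Moderate: 52×39/91 = 22.286
  Exposed, Severe: 52×23/91 = 13.143
  Unexposed, Mild: 39×29/91 = 12.429
  Unexposed, Moderate: 39×39/91 = 16.714
  Unexposed, Severe: 39×23/91 = 9.857
Contributions (O − E)²/E:
  (10 − 16.571)²/16.571 = 2.6056
  (30 − 22.286)²/22.286 = 2.6701
  (12 − 13.143)²/13.143 = 0.0994
  (19 − 12.429)²/12.429 = 3.4740
  (9 − 16.714)²/16.714 = 3.5602
  (11 − 9.857)²/9.857 = 0.1325
χ² = 2.6056 + 2.6701 + 0.0994 + 3.4740 + 3.5602 + 0.1325 = 12.54

12.54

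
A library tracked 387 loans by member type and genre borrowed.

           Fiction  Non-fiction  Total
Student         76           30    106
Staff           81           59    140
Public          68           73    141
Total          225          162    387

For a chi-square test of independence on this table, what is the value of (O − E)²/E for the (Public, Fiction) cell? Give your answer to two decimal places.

Row total (Public) = 141; column total (Fiction) = 225; N = 387.
Expected count E = 141 × 225 / 387 = 81.977.
Contribution = (O − E)²/E = (68 − 81.977)² / 81.977 = 2.38.

2.38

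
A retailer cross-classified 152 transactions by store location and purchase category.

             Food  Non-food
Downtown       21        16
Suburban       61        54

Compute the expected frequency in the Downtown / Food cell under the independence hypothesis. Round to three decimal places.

Row total (Downtown) = 37; column total (Food) = 82; grand total N = 152.
Expected count = (row total × column total) / N = 37 × 82 / 152 = 19.961.

19.961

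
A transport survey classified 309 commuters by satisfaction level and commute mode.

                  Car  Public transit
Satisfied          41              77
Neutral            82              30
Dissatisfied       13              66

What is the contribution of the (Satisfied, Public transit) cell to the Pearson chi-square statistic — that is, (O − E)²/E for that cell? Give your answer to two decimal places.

Row total (Satisfied) = 118; column total (Public transit) = 173; N = 309.
Expected count E = 118 × 173 / 309 = 66.065.
Contribution = (O − E)²/E = (77 − 66.065)² / 66.065 = 1.81.

1.81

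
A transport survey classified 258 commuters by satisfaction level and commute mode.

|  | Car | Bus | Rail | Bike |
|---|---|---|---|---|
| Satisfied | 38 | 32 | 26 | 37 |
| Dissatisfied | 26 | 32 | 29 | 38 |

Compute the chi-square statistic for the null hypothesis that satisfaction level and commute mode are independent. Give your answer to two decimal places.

2.18

Row totals: 133, 125. Column totals: 64, 64, 55, 75. Grand total N = 258.
Expected counts (row total × column total / N):
  Satisfied, Car: 133×64/258 = 32.992
  Satisfied, Bus: 133×64/258 = 32.992
  Satisfied, Rail: 133×55/258 = 28.353
  Satisfied, Bike: 133×75/258 = 38.663
  Dissatisfied, Car: 125×64/258 = 31.008
  Dissatisfied, Bus: 125×64/258 = 31.008
  Dissatisfied, Rail: 125×55/258 = 26.647
  Dissatisfied, Bike: 125×75/258 = 36.337
Contributions (O − E)²/E:
  (38 − 32.992)²/32.992 = 0.7602
  (32 − 32.992)²/32.992 = 0.0298
  (26 − 28.353)²/28.353 = 0.1953
  (37 − 38.663)²/38.663 = 0.0715
  (26 − 31.008)²/31.008 = 0.8088
  (32 − 31.008)²/31.008 = 0.0317
  (29 − 26.647)²/26.647 = 0.2078
  (38 − 36.337)²/36.337 = 0.0761
χ² = 0.7602 + 0.0298 + 0.1953 + 0.0715 + 0.8088 + 0.0317 + 0.2078 + 0.0761 = 2.18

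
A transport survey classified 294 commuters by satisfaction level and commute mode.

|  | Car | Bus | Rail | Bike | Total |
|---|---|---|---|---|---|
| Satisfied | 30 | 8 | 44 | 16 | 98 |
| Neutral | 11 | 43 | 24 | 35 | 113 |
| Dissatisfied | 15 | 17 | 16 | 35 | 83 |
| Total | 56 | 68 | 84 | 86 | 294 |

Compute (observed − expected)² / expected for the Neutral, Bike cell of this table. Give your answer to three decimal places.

Row total (Neutral) = 113; column total (Bike) = 86; N = 294.
Expected count E = 113 × 86 / 294 = 33.05442.
Contribution = (O − E)²/E = (35 − 33.05442)² / 33.05442 = 0.115.

0.115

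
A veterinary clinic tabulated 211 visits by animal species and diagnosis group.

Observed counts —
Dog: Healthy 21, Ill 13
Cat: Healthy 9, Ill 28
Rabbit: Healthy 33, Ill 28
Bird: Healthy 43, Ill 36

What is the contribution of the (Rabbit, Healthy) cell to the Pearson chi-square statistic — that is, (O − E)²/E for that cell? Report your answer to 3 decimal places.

Row total (Rabbit) = 61; column total (Healthy) = 106; N = 211.
Expected count E = 61 × 106 / 211 = 30.6445.
Contribution = (O − E)²/E = (33 − 30.6445)² / 30.6445 = 0.181.

0.181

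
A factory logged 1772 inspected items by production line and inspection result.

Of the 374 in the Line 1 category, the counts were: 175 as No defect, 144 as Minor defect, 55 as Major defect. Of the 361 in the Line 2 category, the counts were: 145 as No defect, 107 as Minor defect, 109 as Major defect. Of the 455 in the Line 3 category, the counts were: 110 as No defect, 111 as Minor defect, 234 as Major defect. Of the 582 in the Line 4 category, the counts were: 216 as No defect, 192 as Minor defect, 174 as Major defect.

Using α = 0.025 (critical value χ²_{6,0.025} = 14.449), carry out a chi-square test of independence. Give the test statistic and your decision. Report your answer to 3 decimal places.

134.183; reject H₀

Row totals: 374, 361, 455, 582. Column totals: 646, 554, 572. Grand total N = 1772.
Expected counts (row total × column total / N):
  Line 1, No defect: 374×646/1772 = 136.3454
  Line 1, Minor defect: 374×554/1772 = 116.9278
  Line 1, Major defect: 374×572/1772 = 120.7269
  Line 2, No defect: 361×646/1772 = 131.6061
  Line 2, Minor defect: 361×554/1772 = 112.8634
  Line 2, Major defect: 361×572/1772 = 116.5305
  Line 3, No defect: 455×646/1772 = 165.8747
  Line 3, Minor defect: 455×554/1772 = 142.2517
  Line 3, Major defect: 455×572/1772 = 146.8736
  Line 4, No defect: 582×646/1772 = 212.1738
  Line 4, Minor defect: 582×554/1772 = 181.9571
  Line 4, Major defect: 582×572/1772 = 187.8691
Contributions (O − E)²/E:
  (175 − 136.3454)²/136.3454 = 10.9588
  (144 − 116.9278)²/116.9278 = 6.2680
  (55 − 120.7269)²/120.7269 = 35.7835
  (145 − 131.6061)²/131.6061 = 1.3631
  (107 − 112.8634)²/112.8634 = 0.3046
  (109 − 116.5305)²/116.5305 = 0.4866
  (110 − 165.8747)²/165.8747 = 18.8213
  (111 − 142.2517)²/142.2517 = 6.8658
  (234 − 146.8736)²/146.8736 = 51.6840
  (216 − 212.1738)²/212.1738 = 0.0690
  (192 − 181.9571)²/181.9571 = 0.5543
  (174 − 187.8691)²/187.8691 = 1.0239
χ² = 10.9588 + 6.2680 + 35.7835 + 1.3631 + 0.3046 + 0.4866 + 18.8213 + 6.8658 + 51.6840 + 0.0690 + 0.5543 + 1.0239 = 134.183
df = (4−1)(3−1) = 6. Since 134.183 > 14.449, reject the null hypothesis of independence at α = 0.025.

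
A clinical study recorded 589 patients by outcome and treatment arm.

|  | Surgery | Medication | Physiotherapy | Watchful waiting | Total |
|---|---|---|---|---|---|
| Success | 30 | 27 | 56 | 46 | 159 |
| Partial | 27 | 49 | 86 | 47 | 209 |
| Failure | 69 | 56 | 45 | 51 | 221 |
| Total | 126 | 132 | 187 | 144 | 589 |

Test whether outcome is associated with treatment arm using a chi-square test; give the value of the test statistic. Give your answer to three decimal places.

Grand total N = 589.
Expected counts (row total × column total / N):
  Success, Surgery: 159×126/589 = 34.01358
  Success, Medication: 159×132/589 = 35.63328
  Success, Physiotherapy: 159×187/589 = 50.48048
  Success, Watchful waiting: 159×144/589 = 38.87267
  Partial, Surgery: 209×126/589 = 44.70968
  Partial, Medication: 209×132/589 = 46.83871
  Partial, Physiotherapy: 209×187/589 = 66.35484
  Partial, Watchful waiting: 209×144/589 = 51.09677
  Failure, Surgery: 221×126/589 = 47.27674
  Failure, Medication: 221×132/589 = 49.52801
  Failure, Physiotherapy: 221×187/589 = 70.16469
  Failure, Watchful waiting: 221×144/589 = 54.03056
Contributions (O − E)²/E:
  (30 − 34.01358)²/34.01358 = 0.4736
  (27 − 35.63328)²/35.63328 = 2.0917
  (56 − 50.48048)²/50.48048 = 0.6035
  (46 − 38.87267)²/38.87267 = 1.3068
  (27 − 44.70968)²/44.70968 = 7.0149
  (49 − 46.83871)²/46.83871 = 0.0997
  (86 − 66.35484)²/66.35484 = 5.8162
  (47 − 51.09677)²/51.09677 = 0.3285
  (69 − 47.27674)²/47.27674 = 9.9817
  (56 − 49.52801)²/49.52801 = 0.8457
  (45 − 70.16469)²/70.16469 = 9.0254
  (51 − 54.03056)²/54.03056 = 0.1700
χ² = 0.4736 + 2.0917 + 0.6035 + 1.3068 + 7.0149 + 0.0997 + 5.8162 + 0.3285 + 9.9817 + 0.8457 + 9.0254 + 0.1700 = 37.758

37.758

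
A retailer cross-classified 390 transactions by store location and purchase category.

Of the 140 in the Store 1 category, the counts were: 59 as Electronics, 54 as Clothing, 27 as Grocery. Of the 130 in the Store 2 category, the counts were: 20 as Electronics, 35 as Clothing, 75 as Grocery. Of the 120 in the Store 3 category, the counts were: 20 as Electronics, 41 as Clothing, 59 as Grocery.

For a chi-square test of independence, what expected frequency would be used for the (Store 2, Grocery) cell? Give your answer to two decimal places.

53.67

Row total (Store 2) = 130; column total (Grocery) = 161; grand total N = 390.
Expected count = (row total × column total) / N = 130 × 161 / 390 = 53.67.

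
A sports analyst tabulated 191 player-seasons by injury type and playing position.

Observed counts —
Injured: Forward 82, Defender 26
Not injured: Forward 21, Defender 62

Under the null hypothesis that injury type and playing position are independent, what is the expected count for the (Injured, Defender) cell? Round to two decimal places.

49.76

Row total (Injured) = 108; column total (Defender) = 88; grand total N = 191.
Expected count = (row total × column total) / N = 108 × 88 / 191 = 49.76.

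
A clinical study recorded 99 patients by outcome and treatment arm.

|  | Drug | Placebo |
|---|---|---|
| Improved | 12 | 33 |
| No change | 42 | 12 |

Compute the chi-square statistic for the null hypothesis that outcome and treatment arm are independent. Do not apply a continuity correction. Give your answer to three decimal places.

25.862

Row totals: 45, 54. Column totals: 54, 45. Grand total N = 99.
Expected counts (row total × column total / N):
  Improved, Drug: 45×54/99 = 24.54545
  Improved, Placebo: 45×45/99 = 20.45455
  No change, Drug: 54×54/99 = 29.45455
  No change, Placebo: 54×45/99 = 24.54545
Contributions (O − E)²/E:
  (12 − 24.54545)²/24.54545 = 6.4121
  (33 − 20.45455)²/20.45455 = 7.6945
  (42 − 29.45455)²/29.45455 = 5.3434
  (12 − 24.54545)²/24.54545 = 6.4121
χ² = 6.4121 + 7.6945 + 5.3434 + 6.4121 = 25.862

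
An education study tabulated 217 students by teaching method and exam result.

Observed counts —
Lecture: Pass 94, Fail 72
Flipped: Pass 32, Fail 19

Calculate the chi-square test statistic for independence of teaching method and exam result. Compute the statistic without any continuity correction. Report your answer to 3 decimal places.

Row totals: 166, 51. Column totals: 126, 91. Grand total N = 217.
Expected counts (row total × column total / N):
  Lecture, Pass: 166×126/217 = 96.3871
  Lecture, Fail: 166×91/217 = 69.6129
  Flipped, Pass: 51×126/217 = 29.6129
  Flipped, Fail: 51×91/217 = 21.3871
Contributions (O − E)²/E:
  (94 − 96.3871)²/96.3871 = 0.0591
  (72 − 69.6129)²/69.6129 = 0.0819
  (32 − 29.6129)²/29.6129 = 0.1924
  (19 − 21.3871)²/21.3871 = 0.2664
χ² = 0.0591 + 0.0819 + 0.1924 + 0.2664 = 0.600

0.600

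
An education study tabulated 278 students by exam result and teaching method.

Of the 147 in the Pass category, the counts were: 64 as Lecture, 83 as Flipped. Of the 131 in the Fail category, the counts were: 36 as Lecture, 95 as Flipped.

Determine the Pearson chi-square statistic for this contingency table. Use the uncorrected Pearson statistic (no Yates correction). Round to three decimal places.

7.754

Row totals: 147, 131. Column totals: 100, 178. Grand total N = 278.
Expected counts (row total × column total / N):
  Pass, Lecture: 147×100/278 = 52.8777
  Pass, Flipped: 147×178/278 = 94.1223
  Fail, Lecture: 131×100/278 = 47.1223
  Fail, Flipped: 131×178/278 = 83.8777
Contributions (O − E)²/E:
  (64 − 52.8777)²/52.8777 = 2.3395
  (83 − 94.1223)²/94.1223 = 1.3143
  (36 − 47.1223)²/47.1223 = 2.6252
  (95 − 83.8777)²/83.8777 = 1.4748
χ² = 2.3395 + 1.3143 + 2.6252 + 1.4748 = 7.754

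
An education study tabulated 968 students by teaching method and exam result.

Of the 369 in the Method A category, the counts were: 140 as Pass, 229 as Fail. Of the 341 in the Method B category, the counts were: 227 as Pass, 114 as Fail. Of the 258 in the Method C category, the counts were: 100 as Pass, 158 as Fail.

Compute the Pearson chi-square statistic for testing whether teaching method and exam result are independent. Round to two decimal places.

70.84

Row totals: 369, 341, 258. Column totals: 467, 501. Grand total N = 968.
Expected counts (row total × column total / N):
  Method A, Pass: 369×467/968 = 178.020
  Method A, Fail: 369×501/968 = 190.980
  Method B, Pass: 341×467/968 = 164.511
  Method B, Fail: 341×501/968 = 176.489
  Method C, Pass: 258×467/968 = 124.469
  Method C, Fail: 258×501/968 = 133.531
Contributions (O − E)²/E:
  (140 − 178.020)²/178.020 = 8.1200
  (229 − 190.980)²/190.980 = 7.5690
  (227 − 164.511)²/164.511 = 23.7363
  (114 − 176.489)²/176.489 = 22.1253
  (100 − 124.469)²/124.469 = 4.8103
  (158 − 133.531)²/133.531 = 4.4838
χ² = 8.1200 + 7.5690 + 23.7363 + 22.1253 + 4.8103 + 4.4838 = 70.84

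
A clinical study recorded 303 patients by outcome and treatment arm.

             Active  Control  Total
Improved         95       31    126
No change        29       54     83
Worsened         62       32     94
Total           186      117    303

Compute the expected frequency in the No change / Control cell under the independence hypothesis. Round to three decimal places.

32.050

Row total (No change) = 83; column total (Control) = 117; grand total N = 303.
Expected count = (row total × column total) / N = 83 × 117 / 303 = 32.050.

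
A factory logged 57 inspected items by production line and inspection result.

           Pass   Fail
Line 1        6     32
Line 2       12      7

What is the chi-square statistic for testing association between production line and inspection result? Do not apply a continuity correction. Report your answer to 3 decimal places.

13.154

Row totals: 38, 19. Column totals: 18, 39. Grand total N = 57.
Expected counts (row total × column total / N):
  Line 1, Pass: 38×18/57 = 12.0000
  Line 1, Fail: 38×39/57 = 26.0000
  Line 2, Pass: 19×18/57 = 6.0000
  Line 2, Fail: 19×39/57 = 13.0000
Contributions (O − E)²/E:
  (6 − 12.0000)²/12.0000 = 3.0000
  (32 − 26.0000)²/26.0000 = 1.3846
  (12 − 6.0000)²/6.0000 = 6.0000
  (7 − 13.0000)²/13.0000 = 2.7692
χ² = 3.0000 + 1.3846 + 6.0000 + 2.7692 = 13.154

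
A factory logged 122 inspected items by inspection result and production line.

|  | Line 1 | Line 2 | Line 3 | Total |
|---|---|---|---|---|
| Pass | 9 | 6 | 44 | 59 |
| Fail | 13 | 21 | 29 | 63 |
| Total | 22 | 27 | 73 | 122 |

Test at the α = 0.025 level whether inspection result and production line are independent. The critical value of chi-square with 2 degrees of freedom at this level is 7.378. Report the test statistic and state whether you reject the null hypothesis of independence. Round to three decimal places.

12.025; reject H₀

Grand total N = 122.
Expected counts (row total × column total / N):
  Pass, Line 1: 59×22/122 = 10.6393
  Pass, Line 2: 59×27/122 = 13.0574
  Pass, Line 3: 59×73/122 = 35.3033
  Fail, Line 1: 63×22/122 = 11.3607
  Fail, Line 2: 63×27/122 = 13.9426
  Fail, Line 3: 63×73/122 = 37.6967
Contributions (O − E)²/E:
  (9 − 10.6393)²/10.6393 = 0.2526
  (6 − 13.0574)²/13.0574 = 3.8145
  (44 − 35.3033)²/35.3033 = 2.1424
  (13 − 11.3607)²/11.3607 = 0.2365
  (21 − 13.9426)²/13.9426 = 3.5723
  (29 − 37.6967)²/37.6967 = 2.0063
χ² = 0.2526 + 3.8145 + 2.1424 + 0.2365 + 3.5723 + 2.0063 = 12.025
df = (2−1)(3−1) = 2. Since 12.025 > 7.378, reject the null hypothesis of independence at α = 0.025.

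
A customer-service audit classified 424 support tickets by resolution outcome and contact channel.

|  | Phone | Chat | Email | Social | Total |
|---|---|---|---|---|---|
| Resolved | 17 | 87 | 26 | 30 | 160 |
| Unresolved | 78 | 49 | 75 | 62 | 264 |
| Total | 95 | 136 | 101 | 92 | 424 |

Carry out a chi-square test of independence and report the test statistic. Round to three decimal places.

62.968

Grand total N = 424.
Expected counts (row total × column total / N):
  Resolved, Phone: 160×95/424 = 35.8491
  Resolved, Chat: 160×136/424 = 51.3208
  Resolved, Email: 160×101/424 = 38.1132
  Resolved, Social: 160×92/424 = 34.7170
  Unresolved, Phone: 264×95/424 = 59.1509
  Unresolved, Chat: 264×136/424 = 84.6792
  Unresolved, Email: 264×101/424 = 62.8868
  Unresolved, Social: 264×92/424 = 57.2830
Contributions (O − E)²/E:
  (17 − 35.8491)²/35.8491 = 9.9107
  (87 − 51.3208)²/51.3208 = 24.8049
  (26 − 38.1132)²/38.1132 = 3.8498
  (30 − 34.7170)²/34.7170 = 0.6409
  (78 − 59.1509)²/59.1509 = 6.0065
  (49 − 84.6792)²/84.6792 = 15.0333
  (75 − 62.8868)²/62.8868 = 2.3332
  (62 − 57.2830)²/57.2830 = 0.3884
χ² = 9.9107 + 24.8049 + 3.8498 + 0.6409 + 6.0065 + 15.0333 + 2.3332 + 0.3884 = 62.968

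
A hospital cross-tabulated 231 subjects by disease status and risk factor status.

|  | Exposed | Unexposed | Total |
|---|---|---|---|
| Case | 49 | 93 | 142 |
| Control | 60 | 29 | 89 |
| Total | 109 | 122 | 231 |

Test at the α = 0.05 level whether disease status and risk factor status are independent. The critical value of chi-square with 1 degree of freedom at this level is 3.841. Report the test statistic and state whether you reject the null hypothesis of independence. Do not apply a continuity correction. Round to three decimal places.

23.775; reject H₀

Grand total N = 231.
Expected counts (row total × column total / N):
  Case, Exposed: 142×109/231 = 67.0043
  Case, Unexposed: 142×122/231 = 74.9957
  Control, Exposed: 89×109/231 = 41.9957
  Control, Unexposed: 89×122/231 = 47.0043
Contributions (O − E)²/E:
  (49 − 67.0043)²/67.0043 = 4.8378
  (93 − 74.9957)²/74.9957 = 4.3223
  (60 − 41.9957)²/41.9957 = 7.7188
  (29 − 47.0043)²/47.0043 = 6.8963
χ² = 4.8378 + 4.3223 + 7.7188 + 6.8963 = 23.775
df = (2−1)(2−1) = 1. Since 23.775 > 3.841, reject the null hypothesis of independence at α = 0.05.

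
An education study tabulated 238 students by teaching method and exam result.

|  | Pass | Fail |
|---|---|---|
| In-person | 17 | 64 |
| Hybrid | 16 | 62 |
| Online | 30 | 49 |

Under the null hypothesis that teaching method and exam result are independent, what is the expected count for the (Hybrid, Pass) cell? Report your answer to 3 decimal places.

20.647

Row total (Hybrid) = 78; column total (Pass) = 63; grand total N = 238.
Expected count = (row total × column total) / N = 78 × 63 / 238 = 20.647.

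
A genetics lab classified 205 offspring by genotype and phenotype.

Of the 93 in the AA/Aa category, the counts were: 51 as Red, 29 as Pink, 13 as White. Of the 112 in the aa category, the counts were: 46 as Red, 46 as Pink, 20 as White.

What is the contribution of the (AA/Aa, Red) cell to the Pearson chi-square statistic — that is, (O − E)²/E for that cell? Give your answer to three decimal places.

1.112

Row total (AA/Aa) = 93; column total (Red) = 97; N = 205.
Expected count E = 93 × 97 / 205 = 44.0049.
Contribution = (O − E)²/E = (51 − 44.0049)² / 44.0049 = 1.112.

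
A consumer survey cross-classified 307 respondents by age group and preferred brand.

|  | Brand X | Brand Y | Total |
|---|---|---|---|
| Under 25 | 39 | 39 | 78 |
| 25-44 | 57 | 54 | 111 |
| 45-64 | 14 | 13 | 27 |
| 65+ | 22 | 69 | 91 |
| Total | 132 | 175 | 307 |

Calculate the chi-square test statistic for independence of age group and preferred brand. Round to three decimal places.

Grand total N = 307.
Expected counts (row total × column total / N):
  Under 25, Brand X: 78×132/307 = 33.5375
  Under 25, Brand Y: 78×175/307 = 44.4625
  25-44, Brand X: 111×132/307 = 47.7264
  25-44, Brand Y: 111×175/307 = 63.2736
  45-64, Brand X: 27×132/307 = 11.6091
  45-64, Brand Y: 27×175/307 = 15.3909
  65+, Brand X: 91×132/307 = 39.1270
  65+, Brand Y: 91×175/307 = 51.8730
Contributions (O − E)²/E:
  (39 − 33.5375)²/33.5375 = 0.8897
  (39 − 44.4625)²/44.4625 = 0.6711
  (57 − 47.7264)²/47.7264 = 1.8019
  (54 − 63.2736)²/63.2736 = 1.3592
  (14 − 11.6091)²/11.6091 = 0.4924
  (13 − 15.3909)²/15.3909 = 0.3714
  (22 − 39.1270)²/39.1270 = 7.4970
  (69 − 51.8730)²/51.8730 = 5.6549
χ² = 0.8897 + 0.6711 + 1.8019 + 1.3592 + 0.4924 + 0.3714 + 7.4970 + 5.6549 = 18.738

18.738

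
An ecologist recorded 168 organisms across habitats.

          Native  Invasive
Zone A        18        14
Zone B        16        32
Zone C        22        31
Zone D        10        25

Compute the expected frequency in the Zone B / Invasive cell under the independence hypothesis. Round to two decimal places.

29.14

Row total (Zone B) = 48; column total (Invasive) = 102; grand total N = 168.
Expected count = (row total × column total) / N = 48 × 102 / 168 = 29.14.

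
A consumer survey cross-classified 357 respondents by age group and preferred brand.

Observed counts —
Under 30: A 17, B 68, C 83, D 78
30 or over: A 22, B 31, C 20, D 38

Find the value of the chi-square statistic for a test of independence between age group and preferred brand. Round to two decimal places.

18.37

Row totals: 246, 111. Column totals: 39, 99, 103, 116. Grand total N = 357.
Expected counts (row total × column total / N):
  Under 30, A: 246×39/357 = 26.874
  Under 30, B: 246×99/357 = 68.218
  Under 30, C: 246×103/357 = 70.975
  Under 30, D: 246×116/357 = 79.933
  30 or over, A: 111×39/357 = 12.126
  30 or over, B: 111×99/357 = 30.782
  30 or over, C: 111×103/357 = 32.025
  30 or over, D: 111×116/357 = 36.067
Contributions (O − E)²/E:
  (17 − 26.874)²/26.874 = 3.6279
  (68 − 68.218)²/68.218 = 0.0007
  (83 − 70.975)²/70.975 = 2.0373
  (78 − 79.933)²/79.933 = 0.0467
  (22 − 12.126)²/12.126 = 8.0402
  (31 − 30.782)²/30.782 = 0.0015
  (20 − 32.025)²/32.025 = 4.5152
  (38 − 36.067)²/36.067 = 0.1036
χ² = 3.6279 + 0.0007 + 2.0373 + 0.0467 + 8.0402 + 0.0015 + 4.5152 + 0.1036 = 18.37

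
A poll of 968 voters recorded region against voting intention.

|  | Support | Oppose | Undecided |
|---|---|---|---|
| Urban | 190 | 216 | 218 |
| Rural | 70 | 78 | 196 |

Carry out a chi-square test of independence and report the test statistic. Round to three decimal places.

44.021

Row totals: 624, 344. Column totals: 260, 294, 414. Grand total N = 968.
Expected counts (row total × column total / N):
  Urban, Support: 624×260/968 = 167.6033
  Urban, Oppose: 624×294/968 = 189.5207
  Urban, Undecided: 624×414/968 = 266.8760
  Rural, Support: 344×260/968 = 92.3967
  Rural, Oppose: 344×294/968 = 104.4793
  Rural, Undecided: 344×414/968 = 147.1240
Contributions (O − E)²/E:
  (190 − 167.6033)²/167.6033 = 2.9929
  (216 − 189.5207)²/189.5207 = 3.6996
  (218 − 266.8760)²/266.8760 = 8.9512
  (70 − 92.3967)²/92.3967 = 5.4289
  (78 − 104.4793)²/104.4793 = 6.7109
  (196 − 147.1240)²/147.1240 = 16.2371
χ² = 2.9929 + 3.6996 + 8.9512 + 5.4289 + 6.7109 + 16.2371 = 44.021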